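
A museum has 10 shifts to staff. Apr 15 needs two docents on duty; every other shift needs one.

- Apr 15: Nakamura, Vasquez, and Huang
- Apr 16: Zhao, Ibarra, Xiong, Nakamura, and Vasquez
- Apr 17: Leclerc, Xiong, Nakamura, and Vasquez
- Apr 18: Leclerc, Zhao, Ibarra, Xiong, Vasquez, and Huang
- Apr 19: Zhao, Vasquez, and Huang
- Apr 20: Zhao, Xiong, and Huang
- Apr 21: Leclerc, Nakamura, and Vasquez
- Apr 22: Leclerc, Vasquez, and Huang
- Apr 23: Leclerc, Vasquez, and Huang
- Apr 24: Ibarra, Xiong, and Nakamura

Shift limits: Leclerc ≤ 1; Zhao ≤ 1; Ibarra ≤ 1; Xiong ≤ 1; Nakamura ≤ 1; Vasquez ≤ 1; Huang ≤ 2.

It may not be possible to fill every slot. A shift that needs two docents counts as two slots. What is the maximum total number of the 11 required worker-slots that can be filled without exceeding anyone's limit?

8

Total capacity across all docents is 1+1+1+1+1+1+2 = 8, and 11 slots are needed, so at most 8 can be filled.
An assignment achieving 8: Apr 15→Nakamura+Vasquez, Apr 19→Zhao, Apr 20→Xiong, Apr 21→Leclerc, Apr 22→Huang, Apr 23→Huang, Apr 24→Ibarra.
Loads: Leclerc 1/1, Zhao 1/1, Ibarra 1/1, Xiong 1/1, Nakamura 1/1, Vasquez 1/1, Huang 2/2.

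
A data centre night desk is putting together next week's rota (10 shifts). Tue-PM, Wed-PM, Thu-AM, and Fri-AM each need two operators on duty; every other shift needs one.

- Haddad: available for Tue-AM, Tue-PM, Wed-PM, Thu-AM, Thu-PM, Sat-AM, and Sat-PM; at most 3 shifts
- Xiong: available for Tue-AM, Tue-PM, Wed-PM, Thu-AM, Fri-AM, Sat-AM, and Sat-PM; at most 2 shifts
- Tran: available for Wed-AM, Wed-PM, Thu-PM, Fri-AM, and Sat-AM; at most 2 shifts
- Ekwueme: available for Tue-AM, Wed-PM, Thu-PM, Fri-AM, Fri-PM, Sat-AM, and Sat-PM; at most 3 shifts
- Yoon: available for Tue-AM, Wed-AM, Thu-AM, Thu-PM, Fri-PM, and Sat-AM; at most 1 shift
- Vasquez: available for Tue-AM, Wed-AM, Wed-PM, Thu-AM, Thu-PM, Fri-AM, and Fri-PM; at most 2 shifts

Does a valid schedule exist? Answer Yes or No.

No

Total capacity is 3+2+2+3+1+2 = 13 but 14 worker-slots are needed — infeasible.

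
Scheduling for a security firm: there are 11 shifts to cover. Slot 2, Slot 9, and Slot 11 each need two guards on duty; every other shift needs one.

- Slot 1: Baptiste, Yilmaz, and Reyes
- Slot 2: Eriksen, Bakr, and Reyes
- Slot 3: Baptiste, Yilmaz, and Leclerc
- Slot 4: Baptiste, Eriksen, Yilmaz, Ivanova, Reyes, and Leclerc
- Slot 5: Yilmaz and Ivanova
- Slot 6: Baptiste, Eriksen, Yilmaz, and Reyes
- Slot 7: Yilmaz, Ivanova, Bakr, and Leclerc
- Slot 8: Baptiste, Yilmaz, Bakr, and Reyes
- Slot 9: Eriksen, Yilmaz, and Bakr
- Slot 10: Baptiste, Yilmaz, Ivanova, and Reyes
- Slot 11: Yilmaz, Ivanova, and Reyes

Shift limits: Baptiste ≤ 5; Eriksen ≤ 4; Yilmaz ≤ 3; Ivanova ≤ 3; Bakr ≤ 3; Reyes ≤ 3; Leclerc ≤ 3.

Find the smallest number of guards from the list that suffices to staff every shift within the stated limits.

14 slots to fill and no one can take more than 5, so at least ⌈14/5⌉ = 3 guards are needed.
Any 3 guards together have capacity at most 5+4+3 = 12 < 14 slots, so 3 can never suffice.
Baptiste, Yilmaz, Bakr, and Reyes alone can cover everything: Slot 1→Baptiste, Slot 2→Bakr+Reyes, Slot 3→Baptiste, Slot 4→Baptiste, Slot 5→Yilmaz, Slot 6→Baptiste, Slot 7→Bakr, Slot 8→Reyes, Slot 9→Yilmaz+Bakr, Slot 10→Baptiste, Slot 11→Yilmaz+Reyes.

4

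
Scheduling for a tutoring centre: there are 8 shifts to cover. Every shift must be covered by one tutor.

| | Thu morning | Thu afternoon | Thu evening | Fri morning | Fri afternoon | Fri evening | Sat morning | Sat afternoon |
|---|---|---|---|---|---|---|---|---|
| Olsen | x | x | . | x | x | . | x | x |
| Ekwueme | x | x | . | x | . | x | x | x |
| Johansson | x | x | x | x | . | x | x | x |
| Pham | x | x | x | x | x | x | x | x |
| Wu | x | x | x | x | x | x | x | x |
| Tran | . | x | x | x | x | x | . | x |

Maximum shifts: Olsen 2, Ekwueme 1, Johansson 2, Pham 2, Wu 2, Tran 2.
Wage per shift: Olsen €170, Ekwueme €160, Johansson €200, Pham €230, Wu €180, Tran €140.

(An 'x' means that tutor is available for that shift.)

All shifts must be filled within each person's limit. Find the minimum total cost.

€1340

Picking the cheapest available tutor for each shift independently would cost €1160, but that ignores the shift limits.
An optimal schedule: Thu morning→Ekwueme, Thu afternoon→Olsen, Thu evening→Tran, Fri morning→Wu, Fri afternoon→Tran, Fri evening→Wu, Sat morning→Olsen, Sat afternoon→Johansson.
Total: 160 + 170 + 140 + 180 + 140 + 180 + 170 + 200 = €1340.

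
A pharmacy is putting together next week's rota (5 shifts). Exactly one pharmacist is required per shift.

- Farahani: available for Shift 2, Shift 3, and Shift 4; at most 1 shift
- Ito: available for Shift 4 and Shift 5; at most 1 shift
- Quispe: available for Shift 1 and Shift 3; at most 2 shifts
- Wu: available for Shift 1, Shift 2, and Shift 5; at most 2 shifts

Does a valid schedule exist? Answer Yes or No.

One valid schedule: Shift 1→Quispe, Shift 2→Farahani, Shift 3→Quispe, Shift 4→Ito, Shift 5→Wu.
Loads: Farahani 1/1, Ito 1/1, Quispe 2/2, Wu 1/2 — all within limits.

Yes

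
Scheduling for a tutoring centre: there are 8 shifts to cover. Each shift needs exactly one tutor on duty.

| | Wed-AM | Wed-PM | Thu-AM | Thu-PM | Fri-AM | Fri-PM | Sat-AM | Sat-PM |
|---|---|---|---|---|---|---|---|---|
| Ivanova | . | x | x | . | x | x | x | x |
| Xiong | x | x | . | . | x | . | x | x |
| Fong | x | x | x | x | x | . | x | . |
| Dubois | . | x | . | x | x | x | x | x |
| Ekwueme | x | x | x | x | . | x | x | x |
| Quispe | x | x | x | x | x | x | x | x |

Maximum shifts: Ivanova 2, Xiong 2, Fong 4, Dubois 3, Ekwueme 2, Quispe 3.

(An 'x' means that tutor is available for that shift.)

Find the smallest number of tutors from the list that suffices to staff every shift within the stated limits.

8 slots to fill and no one can take more than 4, so at least ⌈8/4⌉ = 2 tutors are needed.
Any 2 tutors together have capacity at most 4+3 = 7 < 8 slots, so 2 can never suffice.
Ivanova, Xiong, and Fong alone can cover everything: Wed-AM→Xiong, Wed-PM→Fong, Thu-AM→Ivanova, Thu-PM→Fong, Fri-AM→Fong, Fri-PM→Ivanova, Sat-AM→Fong, Sat-PM→Xiong.

3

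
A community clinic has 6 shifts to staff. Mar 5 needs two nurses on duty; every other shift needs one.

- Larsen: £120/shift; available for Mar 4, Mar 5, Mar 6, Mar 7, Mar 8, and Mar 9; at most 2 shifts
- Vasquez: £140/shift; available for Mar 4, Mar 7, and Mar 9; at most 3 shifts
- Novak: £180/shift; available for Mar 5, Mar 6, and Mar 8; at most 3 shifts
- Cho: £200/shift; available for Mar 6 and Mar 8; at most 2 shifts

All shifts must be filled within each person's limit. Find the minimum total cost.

Mar 5 can only be covered by Larsen and Novak, so that assignment is forced.
Picking the cheapest available nurse for each shift independently would cost £900, but that ignores the shift limits.
An optimal schedule: Mar 4→Vasquez, Mar 5→Larsen+Novak, Mar 6→Larsen, Mar 7→Vasquez, Mar 8→Novak, Mar 9→Vasquez.
Total: 140 + 120 + 180 + 120 + 140 + 180 + 140 = £1020.

£1020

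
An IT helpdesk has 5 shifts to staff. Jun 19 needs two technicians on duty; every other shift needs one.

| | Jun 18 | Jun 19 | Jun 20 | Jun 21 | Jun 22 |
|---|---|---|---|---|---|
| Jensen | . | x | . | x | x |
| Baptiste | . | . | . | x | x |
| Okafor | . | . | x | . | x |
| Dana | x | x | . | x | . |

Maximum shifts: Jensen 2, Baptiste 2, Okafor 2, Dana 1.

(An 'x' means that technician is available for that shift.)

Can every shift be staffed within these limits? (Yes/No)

Total capacity is 7 and 6 slots are needed, so capacity alone doesn't rule it out.
Shifts {Jun 18, Jun 19} need 3 worker-slots in total, but the technicians available for any of those shifts (Jensen and Dana) can supply at most 2 among them. So no valid schedule exists.

No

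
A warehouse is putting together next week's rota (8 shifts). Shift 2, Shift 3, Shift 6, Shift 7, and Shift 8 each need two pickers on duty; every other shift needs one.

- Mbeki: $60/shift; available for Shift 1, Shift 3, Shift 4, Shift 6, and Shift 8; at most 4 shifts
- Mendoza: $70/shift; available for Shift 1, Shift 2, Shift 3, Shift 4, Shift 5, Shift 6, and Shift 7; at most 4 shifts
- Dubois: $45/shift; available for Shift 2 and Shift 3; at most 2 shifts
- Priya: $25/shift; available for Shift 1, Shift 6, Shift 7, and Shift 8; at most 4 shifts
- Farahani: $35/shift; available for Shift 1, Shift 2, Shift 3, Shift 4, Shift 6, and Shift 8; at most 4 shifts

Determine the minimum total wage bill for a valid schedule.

Shift 5 can only be covered by Mendoza, so that assignment is forced.
Shift 7 can only be covered by Mendoza and Priya, so that assignment is forced.
Picking the cheapest available picker for each shift independently would cost $505, but that ignores the shift limits.
An optimal schedule: Shift 1→Priya, Shift 2→Farahani+Dubois, Shift 3→Farahani+Dubois, Shift 4→Farahani, Shift 5→Mendoza, Shift 6→Priya+Mbeki, Shift 7→Priya+Mendoza, Shift 8→Priya+Farahani.
Total: 25 + 35 + 45 + 35 + 45 + 35 + 70 + 25 + 60 + 25 + 70 + 25 + 35 = $530.

$530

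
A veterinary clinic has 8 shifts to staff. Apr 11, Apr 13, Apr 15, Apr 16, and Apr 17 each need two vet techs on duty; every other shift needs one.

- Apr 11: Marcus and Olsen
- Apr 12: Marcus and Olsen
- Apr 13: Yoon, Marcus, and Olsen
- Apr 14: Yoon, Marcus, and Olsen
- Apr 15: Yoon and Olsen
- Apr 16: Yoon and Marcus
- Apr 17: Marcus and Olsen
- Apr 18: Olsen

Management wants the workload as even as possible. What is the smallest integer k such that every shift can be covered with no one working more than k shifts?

5

With 3 vet techs and 13 worker-slots to fill, someone must work at least ⌈13/3⌉ = 5 shifts, so k ≥ 5.
k = 5 works: Apr 11→Marcus+Olsen, Apr 12→Marcus, Apr 13→Yoon+Marcus, Apr 14→Yoon, Apr 15→Yoon+Olsen, Apr 16→Yoon+Marcus, Apr 17→Marcus+Olsen, Apr 18→Olsen.
Loads: Yoon 4, Marcus 5, Olsen 4 — all ≤ 5.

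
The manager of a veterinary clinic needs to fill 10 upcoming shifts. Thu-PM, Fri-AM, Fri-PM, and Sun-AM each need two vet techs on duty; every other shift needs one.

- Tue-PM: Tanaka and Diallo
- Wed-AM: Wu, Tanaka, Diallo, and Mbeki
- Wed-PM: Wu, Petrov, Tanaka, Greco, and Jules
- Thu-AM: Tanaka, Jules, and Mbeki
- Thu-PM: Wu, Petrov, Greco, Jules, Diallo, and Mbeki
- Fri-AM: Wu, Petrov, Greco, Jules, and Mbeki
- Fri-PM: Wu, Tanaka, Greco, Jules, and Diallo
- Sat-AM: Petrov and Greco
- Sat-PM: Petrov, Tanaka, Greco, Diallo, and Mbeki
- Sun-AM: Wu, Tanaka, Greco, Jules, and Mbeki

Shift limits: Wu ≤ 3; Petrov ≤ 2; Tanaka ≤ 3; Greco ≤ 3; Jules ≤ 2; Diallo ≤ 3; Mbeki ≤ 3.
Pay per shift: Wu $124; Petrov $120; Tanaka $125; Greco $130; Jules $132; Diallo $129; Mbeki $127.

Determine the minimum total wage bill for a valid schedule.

Picking the cheapest available vet tech for each shift independently would cost $1720, but that ignores the shift limits.
An optimal schedule: Tue-PM→Tanaka, Wed-AM→Wu, Wed-PM→Petrov, Thu-AM→Tanaka, Thu-PM→Mbeki+Diallo, Fri-AM→Wu+Mbeki, Fri-PM→Wu+Diallo, Sat-AM→Petrov, Sat-PM→Diallo, Sun-AM→Tanaka+Mbeki.
Total: 125 + 124 + 120 + 125 + 127 + 129 + 124 + 127 + 124 + 129 + 120 + 129 + 125 + 127 = $1755.

$1755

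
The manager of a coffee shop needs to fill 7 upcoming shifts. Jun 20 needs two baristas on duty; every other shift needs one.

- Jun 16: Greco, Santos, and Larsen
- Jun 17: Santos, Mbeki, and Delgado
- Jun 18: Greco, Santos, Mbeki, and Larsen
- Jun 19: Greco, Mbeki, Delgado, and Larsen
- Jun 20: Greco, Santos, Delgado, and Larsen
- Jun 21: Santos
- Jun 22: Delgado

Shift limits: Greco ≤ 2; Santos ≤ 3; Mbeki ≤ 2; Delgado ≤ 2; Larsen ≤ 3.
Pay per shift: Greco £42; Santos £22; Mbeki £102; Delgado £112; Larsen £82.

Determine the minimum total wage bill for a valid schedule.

£426

Jun 21 can only be covered by Santos, so that assignment is forced.
Jun 22 can only be covered by Delgado, so that assignment is forced.
Picking the cheapest available barista for each shift independently would cost £306, but that ignores the shift limits.
An optimal schedule: Jun 16→Santos, Jun 17→Santos, Jun 18→Greco, Jun 19→Larsen, Jun 20→Greco+Larsen, Jun 21→Santos, Jun 22→Delgado.
Total: 22 + 22 + 42 + 82 + 42 + 82 + 22 + 112 = £426.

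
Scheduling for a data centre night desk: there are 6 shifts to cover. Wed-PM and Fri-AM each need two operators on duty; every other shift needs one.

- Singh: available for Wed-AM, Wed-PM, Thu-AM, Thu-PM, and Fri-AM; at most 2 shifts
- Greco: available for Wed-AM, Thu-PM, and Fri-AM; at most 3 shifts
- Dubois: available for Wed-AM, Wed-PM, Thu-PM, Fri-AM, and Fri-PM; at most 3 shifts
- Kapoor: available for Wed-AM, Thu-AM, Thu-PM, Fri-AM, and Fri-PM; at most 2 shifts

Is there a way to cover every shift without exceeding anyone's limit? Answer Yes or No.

Yes

Wed-PM can only be covered by Singh and Dubois, so that assignment is forced.
One valid schedule: Wed-AM→Greco, Wed-PM→Singh+Dubois, Thu-AM→Singh, Thu-PM→Greco, Fri-AM→Greco+Dubois, Fri-PM→Dubois.
Loads: Singh 2/2, Greco 3/3, Dubois 3/3, Kapoor 0/2 — all within limits.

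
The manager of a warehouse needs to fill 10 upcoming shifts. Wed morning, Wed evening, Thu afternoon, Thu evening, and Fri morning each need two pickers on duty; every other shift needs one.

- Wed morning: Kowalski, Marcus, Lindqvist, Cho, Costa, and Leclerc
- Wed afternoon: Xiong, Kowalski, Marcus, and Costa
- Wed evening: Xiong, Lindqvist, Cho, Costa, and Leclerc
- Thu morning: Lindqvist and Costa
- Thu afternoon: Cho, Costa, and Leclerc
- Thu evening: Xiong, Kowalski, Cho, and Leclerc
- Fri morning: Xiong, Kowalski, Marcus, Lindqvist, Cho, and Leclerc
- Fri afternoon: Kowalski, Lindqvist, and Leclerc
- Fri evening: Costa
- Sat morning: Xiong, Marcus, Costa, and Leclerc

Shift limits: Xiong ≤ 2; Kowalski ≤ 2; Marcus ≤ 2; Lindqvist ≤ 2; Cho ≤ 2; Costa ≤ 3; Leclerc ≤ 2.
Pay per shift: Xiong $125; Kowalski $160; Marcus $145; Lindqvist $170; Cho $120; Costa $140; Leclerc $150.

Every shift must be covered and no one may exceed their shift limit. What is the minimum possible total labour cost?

Fri evening can only be covered by Costa, so that assignment is forced.
Picking the cheapest available picker for each shift independently would cost $1935, but that ignores the shift limits.
An optimal schedule: Wed morning→Marcus+Leclerc, Wed afternoon→Xiong, Wed evening→Lindqvist+Costa, Thu morning→Lindqvist, Thu afternoon→Cho+Costa, Thu evening→Kowalski+Cho, Fri morning→Marcus+Leclerc, Fri afternoon→Kowalski, Fri evening→Costa, Sat morning→Xiong.
Total: 145 + 150 + 125 + 170 + 140 + 170 + 120 + 140 + 160 + 120 + 145 + 150 + 160 + 140 + 125 = $2160.

$2160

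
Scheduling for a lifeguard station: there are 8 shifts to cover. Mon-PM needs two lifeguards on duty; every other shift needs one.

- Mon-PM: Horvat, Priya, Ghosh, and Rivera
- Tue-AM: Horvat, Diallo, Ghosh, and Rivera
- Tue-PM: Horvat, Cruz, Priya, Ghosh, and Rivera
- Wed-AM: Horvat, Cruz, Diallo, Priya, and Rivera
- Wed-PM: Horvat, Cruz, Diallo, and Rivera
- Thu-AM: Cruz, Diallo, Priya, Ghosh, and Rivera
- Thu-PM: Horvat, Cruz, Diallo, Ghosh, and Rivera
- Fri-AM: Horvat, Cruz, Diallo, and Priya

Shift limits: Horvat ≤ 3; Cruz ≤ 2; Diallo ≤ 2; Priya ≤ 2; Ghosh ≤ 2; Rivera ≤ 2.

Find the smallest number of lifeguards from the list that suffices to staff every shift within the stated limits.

9 slots to fill and no one can take more than 3, so at least ⌈9/3⌉ = 3 lifeguards are needed.
Any 3 lifeguards together have capacity at most 3+2+2 = 7 < 9 slots, so 3 can never suffice.
Horvat, Cruz, Diallo, and Priya alone can cover everything: Mon-PM→Horvat+Priya, Tue-AM→Horvat, Tue-PM→Horvat, Wed-AM→Diallo, Wed-PM→Cruz, Thu-AM→Cruz, Thu-PM→Diallo, Fri-AM→Priya.

4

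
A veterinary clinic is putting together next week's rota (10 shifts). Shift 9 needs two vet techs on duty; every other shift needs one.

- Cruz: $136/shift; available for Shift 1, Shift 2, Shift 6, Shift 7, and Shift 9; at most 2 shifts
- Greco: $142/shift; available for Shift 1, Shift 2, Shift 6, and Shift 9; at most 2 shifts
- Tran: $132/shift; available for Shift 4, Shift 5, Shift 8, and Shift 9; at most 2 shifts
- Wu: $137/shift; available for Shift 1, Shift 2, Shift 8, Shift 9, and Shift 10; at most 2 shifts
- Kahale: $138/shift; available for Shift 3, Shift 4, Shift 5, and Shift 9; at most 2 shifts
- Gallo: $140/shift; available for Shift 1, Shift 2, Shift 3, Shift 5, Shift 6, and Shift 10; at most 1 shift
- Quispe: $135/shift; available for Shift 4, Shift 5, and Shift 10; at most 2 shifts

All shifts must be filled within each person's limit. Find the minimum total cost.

Shift 7 can only be covered by Cruz, so that assignment is forced.
Picking the cheapest available vet tech for each shift independently would cost $1481, but that ignores the shift limits.
An optimal schedule: Shift 1→Wu, Shift 2→Gallo, Shift 3→Kahale, Shift 4→Tran, Shift 5→Quispe, Shift 6→Cruz, Shift 7→Cruz, Shift 8→Tran, Shift 9→Wu+Kahale, Shift 10→Quispe.
Total: 137 + 140 + 138 + 132 + 135 + 136 + 136 + 132 + 137 + 138 + 135 = $1496.

$1496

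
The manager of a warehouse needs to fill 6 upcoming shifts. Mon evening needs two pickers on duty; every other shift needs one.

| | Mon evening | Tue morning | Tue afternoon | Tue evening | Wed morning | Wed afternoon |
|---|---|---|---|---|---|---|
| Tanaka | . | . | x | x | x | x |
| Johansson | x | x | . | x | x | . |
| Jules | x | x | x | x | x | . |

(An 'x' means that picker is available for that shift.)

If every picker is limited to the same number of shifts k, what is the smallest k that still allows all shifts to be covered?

3

With 3 pickers and 7 worker-slots to fill, someone must work at least ⌈7/3⌉ = 3 shifts, so k ≥ 3.
k = 3 works: Mon evening→Johansson+Jules, Tue morning→Johansson, Tue afternoon→Tanaka, Tue evening→Tanaka, Wed morning→Johansson, Wed afternoon→Tanaka.
Loads: Tanaka 3, Johansson 3, Jules 1 — all ≤ 3.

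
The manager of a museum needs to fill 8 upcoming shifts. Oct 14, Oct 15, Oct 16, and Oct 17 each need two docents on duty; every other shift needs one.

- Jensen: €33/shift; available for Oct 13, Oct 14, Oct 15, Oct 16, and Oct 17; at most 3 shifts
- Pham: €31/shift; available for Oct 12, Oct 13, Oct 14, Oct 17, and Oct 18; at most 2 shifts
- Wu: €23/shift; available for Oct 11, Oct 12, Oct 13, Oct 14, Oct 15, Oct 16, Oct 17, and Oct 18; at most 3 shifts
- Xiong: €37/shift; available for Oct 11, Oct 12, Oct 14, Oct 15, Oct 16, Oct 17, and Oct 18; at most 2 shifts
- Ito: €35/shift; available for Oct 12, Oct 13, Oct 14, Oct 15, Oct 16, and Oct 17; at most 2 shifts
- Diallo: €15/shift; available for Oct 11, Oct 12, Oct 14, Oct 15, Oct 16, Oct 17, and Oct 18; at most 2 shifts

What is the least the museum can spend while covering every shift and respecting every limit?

€330

Picking the cheapest available docent for each shift independently would cost €220, but that ignores the shift limits.
An optimal schedule: Oct 11→Diallo, Oct 12→Wu, Oct 13→Wu, Oct 14→Pham+Jensen, Oct 15→Wu+Jensen, Oct 16→Jensen+Ito, Oct 17→Pham+Ito, Oct 18→Diallo.
Total: 15 + 23 + 23 + 31 + 33 + 23 + 33 + 33 + 35 + 31 + 35 + 15 = €330.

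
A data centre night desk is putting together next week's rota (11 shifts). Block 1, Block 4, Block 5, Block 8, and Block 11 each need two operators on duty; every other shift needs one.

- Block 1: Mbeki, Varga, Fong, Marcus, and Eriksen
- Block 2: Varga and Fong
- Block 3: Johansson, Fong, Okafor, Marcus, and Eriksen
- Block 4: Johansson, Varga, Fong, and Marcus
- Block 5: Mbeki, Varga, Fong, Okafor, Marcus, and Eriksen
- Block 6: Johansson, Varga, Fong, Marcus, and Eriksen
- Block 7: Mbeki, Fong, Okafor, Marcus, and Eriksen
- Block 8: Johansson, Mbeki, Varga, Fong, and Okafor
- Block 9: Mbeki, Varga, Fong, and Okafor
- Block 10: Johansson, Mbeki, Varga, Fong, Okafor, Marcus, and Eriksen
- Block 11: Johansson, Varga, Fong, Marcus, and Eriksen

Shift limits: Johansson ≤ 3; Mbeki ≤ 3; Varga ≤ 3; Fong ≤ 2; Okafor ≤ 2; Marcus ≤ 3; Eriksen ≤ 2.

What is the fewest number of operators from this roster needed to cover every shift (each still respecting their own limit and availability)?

16 slots to fill and no one can take more than 3, so at least ⌈16/3⌉ = 6 operators are needed.
Johansson, Mbeki, Varga, Fong, Okafor, and Marcus alone can cover everything: Block 1→Mbeki+Varga, Block 2→Varga, Block 3→Johansson, Block 4→Johansson+Varga, Block 5→Okafor+Marcus, Block 6→Johansson, Block 7→Mbeki, Block 8→Fong+Okafor, Block 9→Mbeki, Block 10→Marcus, Block 11→Fong+Marcus.

6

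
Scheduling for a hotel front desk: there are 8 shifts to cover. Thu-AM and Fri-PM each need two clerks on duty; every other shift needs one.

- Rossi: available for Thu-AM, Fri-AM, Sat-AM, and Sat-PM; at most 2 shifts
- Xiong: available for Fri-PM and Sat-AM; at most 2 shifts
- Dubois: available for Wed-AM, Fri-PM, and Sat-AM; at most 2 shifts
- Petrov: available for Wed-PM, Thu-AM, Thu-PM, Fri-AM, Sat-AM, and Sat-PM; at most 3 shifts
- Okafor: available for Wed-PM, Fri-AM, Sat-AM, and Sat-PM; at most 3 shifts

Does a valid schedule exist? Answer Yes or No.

Wed-AM can only be covered by Dubois, so that assignment is forced.
Thu-AM can only be covered by Rossi and Petrov, so that assignment is forced.
Thu-PM can only be covered by Petrov, so that assignment is forced.
One valid schedule: Wed-AM→Dubois, Wed-PM→Petrov, Thu-AM→Rossi+Petrov, Thu-PM→Petrov, Fri-AM→Rossi, Fri-PM→Xiong+Dubois, Sat-AM→Xiong, Sat-PM→Okafor.
Loads: Rossi 2/2, Xiong 2/2, Dubois 2/2, Petrov 3/3, Okafor 1/3 — all within limits.

Yes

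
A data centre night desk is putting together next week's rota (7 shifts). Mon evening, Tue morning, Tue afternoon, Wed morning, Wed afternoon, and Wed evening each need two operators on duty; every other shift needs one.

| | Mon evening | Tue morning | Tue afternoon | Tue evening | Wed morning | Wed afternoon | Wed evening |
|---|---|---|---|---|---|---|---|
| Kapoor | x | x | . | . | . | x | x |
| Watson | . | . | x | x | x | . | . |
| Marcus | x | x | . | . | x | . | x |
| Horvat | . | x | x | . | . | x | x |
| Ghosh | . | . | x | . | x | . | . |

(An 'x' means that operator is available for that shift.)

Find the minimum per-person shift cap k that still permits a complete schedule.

With 5 operators and 13 worker-slots to fill, someone must work at least ⌈13/5⌉ = 3 shifts, so k ≥ 3.
k = 3 works: Mon evening→Kapoor+Marcus, Tue morning→Kapoor+Marcus, Tue afternoon→Watson+Horvat, Tue evening→Watson, Wed morning→Watson+Ghosh, Wed afternoon→Kapoor+Horvat, Wed evening→Marcus+Horvat.
Loads: Kapoor 3, Watson 3, Marcus 3, Horvat 3, Ghosh 1 — all ≤ 3.

3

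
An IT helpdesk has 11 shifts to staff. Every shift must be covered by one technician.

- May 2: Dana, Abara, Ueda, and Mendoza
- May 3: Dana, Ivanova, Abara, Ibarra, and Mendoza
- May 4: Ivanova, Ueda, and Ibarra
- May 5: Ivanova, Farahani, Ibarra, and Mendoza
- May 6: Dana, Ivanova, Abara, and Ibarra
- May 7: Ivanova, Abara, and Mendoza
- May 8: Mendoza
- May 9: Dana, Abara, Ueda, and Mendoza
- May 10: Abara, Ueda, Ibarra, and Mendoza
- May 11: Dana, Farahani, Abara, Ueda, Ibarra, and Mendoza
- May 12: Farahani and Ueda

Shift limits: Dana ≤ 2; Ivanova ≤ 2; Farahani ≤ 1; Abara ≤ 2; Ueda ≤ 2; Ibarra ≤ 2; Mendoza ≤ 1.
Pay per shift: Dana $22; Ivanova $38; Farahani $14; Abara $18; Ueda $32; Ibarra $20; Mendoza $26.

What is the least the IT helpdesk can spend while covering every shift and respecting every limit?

$262

May 8 can only be covered by Mendoza, so that assignment is forced.
Picking the cheapest available technician for each shift independently would cost $196, but that ignores the shift limits.
An optimal schedule: May 2→Abara, May 3→Ivanova, May 4→Ibarra, May 5→Ibarra, May 6→Dana, May 7→Abara, May 8→Mendoza, May 9→Dana, May 10→Ueda, May 11→Ueda, May 12→Farahani.
Total: 18 + 38 + 20 + 20 + 22 + 18 + 26 + 22 + 32 + 32 + 14 = $262.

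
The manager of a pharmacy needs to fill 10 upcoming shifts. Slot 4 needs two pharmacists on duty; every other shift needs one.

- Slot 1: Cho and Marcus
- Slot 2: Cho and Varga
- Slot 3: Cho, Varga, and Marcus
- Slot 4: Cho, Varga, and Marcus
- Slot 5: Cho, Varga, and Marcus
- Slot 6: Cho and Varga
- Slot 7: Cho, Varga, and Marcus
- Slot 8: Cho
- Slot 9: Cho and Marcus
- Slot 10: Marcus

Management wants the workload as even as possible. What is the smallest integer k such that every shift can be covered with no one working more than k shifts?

With 3 pharmacists and 11 worker-slots to fill, someone must work at least ⌈11/3⌉ = 4 shifts, so k ≥ 4.
k = 4 works: Slot 1→Cho, Slot 2→Cho, Slot 3→Varga, Slot 4→Varga+Marcus, Slot 5→Varga, Slot 6→Cho, Slot 7→Varga, Slot 8→Cho, Slot 9→Marcus, Slot 10→Marcus.
Loads: Cho 4, Varga 4, Marcus 3 — all ≤ 4.

4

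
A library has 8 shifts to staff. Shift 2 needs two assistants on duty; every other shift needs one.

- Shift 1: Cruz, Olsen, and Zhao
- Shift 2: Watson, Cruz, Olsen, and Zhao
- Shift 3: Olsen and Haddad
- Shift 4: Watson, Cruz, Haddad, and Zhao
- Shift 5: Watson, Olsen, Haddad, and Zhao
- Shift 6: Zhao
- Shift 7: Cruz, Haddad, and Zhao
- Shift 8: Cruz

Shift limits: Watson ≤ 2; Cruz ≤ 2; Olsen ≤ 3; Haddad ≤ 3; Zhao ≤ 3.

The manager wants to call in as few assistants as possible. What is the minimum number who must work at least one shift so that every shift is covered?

4

9 slots to fill and no one can take more than 3, so at least ⌈9/3⌉ = 3 assistants are needed.
No set of 3 assistants can cover every shift (each such set leaves at least one shift with no one available or exceeds a cap).
Watson, Cruz, Olsen, and Zhao alone can cover everything: Shift 1→Olsen, Shift 2→Olsen+Zhao, Shift 3→Olsen, Shift 4→Watson, Shift 5→Watson, Shift 6→Zhao, Shift 7→Cruz, Shift 8→Cruz.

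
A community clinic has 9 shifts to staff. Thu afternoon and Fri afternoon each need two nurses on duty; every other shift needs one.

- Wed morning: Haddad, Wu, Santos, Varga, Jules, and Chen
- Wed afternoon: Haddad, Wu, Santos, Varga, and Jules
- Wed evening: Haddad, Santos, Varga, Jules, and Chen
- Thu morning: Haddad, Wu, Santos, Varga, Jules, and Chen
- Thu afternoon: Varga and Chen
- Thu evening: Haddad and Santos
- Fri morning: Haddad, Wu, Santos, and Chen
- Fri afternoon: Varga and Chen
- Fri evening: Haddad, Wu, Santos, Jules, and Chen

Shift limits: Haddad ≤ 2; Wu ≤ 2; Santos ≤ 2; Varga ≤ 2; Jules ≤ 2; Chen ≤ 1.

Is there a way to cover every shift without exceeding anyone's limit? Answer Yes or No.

No

Total capacity is 11 and 11 slots are needed, so capacity alone doesn't rule it out.
Shifts {Thu afternoon, Fri afternoon} need 4 worker-slots in total, but the nurses available for any of those shifts (Varga and Chen) can supply at most 3 among them. So no valid schedule exists.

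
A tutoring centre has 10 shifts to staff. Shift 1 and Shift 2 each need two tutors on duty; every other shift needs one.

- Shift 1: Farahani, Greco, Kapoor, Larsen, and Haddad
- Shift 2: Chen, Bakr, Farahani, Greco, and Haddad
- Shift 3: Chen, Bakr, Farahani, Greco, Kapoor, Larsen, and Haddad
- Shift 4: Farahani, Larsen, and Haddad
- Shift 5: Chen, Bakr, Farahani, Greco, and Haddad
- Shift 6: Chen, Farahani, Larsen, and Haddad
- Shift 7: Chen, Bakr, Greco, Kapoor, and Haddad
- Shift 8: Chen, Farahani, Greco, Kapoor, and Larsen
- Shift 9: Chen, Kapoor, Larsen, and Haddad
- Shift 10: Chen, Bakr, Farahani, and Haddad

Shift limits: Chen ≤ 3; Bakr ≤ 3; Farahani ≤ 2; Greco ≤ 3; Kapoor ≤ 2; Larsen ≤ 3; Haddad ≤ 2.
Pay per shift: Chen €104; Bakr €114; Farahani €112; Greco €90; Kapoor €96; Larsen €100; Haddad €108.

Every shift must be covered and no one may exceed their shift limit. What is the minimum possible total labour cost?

€1182

Picking the cheapest available tutor for each shift independently would cost €1140, but that ignores the shift limits.
An optimal schedule: Shift 1→Kapoor+Larsen, Shift 2→Chen+Haddad, Shift 3→Chen, Shift 4→Larsen, Shift 5→Greco, Shift 6→Larsen, Shift 7→Greco, Shift 8→Greco, Shift 9→Kapoor, Shift 10→Chen.
Total: 96 + 100 + 104 + 108 + 104 + 100 + 90 + 100 + 90 + 90 + 96 + 104 = €1182.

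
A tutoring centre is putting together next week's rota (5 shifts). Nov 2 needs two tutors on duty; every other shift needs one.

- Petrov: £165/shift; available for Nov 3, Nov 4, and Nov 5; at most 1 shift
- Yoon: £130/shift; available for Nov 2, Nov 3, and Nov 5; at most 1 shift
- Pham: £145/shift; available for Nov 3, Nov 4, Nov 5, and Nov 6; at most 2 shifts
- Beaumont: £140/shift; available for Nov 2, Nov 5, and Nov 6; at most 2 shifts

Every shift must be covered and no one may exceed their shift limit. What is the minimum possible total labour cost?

Nov 2 can only be covered by Yoon and Beaumont, so that assignment is forced.
Picking the cheapest available tutor for each shift independently would cost £815, but that ignores the shift limits.
An optimal schedule: Nov 2→Yoon+Beaumont, Nov 3→Pham, Nov 4→Petrov, Nov 5→Beaumont, Nov 6→Pham.
Total: 130 + 140 + 145 + 165 + 140 + 145 = £865.

£865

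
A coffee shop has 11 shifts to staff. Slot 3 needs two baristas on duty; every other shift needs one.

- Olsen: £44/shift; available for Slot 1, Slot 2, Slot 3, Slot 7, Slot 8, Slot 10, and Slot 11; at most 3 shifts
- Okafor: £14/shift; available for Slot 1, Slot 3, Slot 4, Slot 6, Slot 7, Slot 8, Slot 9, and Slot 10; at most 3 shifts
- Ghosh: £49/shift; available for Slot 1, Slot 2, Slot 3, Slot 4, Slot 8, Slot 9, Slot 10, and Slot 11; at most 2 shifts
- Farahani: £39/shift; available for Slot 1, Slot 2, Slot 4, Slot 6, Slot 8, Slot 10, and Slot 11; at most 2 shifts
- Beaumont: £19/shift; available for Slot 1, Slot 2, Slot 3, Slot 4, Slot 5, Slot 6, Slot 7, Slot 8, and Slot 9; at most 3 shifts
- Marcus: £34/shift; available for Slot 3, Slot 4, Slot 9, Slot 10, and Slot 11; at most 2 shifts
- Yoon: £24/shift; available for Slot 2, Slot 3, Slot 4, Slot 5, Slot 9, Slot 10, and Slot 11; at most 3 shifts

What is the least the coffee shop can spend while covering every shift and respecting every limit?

£278

Picking the cheapest available barista for each shift independently would cost £193, but that ignores the shift limits.
An optimal schedule: Slot 1→Okafor, Slot 2→Beaumont, Slot 3→Yoon+Marcus, Slot 4→Marcus, Slot 5→Beaumont, Slot 6→Okafor, Slot 7→Okafor, Slot 8→Beaumont, Slot 9→Yoon, Slot 10→Farahani, Slot 11→Yoon.
Total: 14 + 19 + 24 + 34 + 34 + 19 + 14 + 14 + 19 + 24 + 39 + 24 = £278.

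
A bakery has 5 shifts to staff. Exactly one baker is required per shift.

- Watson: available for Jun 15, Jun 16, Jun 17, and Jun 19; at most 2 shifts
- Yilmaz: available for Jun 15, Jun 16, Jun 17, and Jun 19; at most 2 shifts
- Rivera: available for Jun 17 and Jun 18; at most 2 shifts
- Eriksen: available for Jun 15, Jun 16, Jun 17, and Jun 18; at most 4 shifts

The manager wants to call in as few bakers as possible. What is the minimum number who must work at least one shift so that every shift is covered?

2

5 slots to fill and no one can take more than 4, so at least ⌈5/4⌉ = 2 bakers are needed.
Watson and Eriksen alone can cover everything: Jun 15→Watson, Jun 16→Eriksen, Jun 17→Eriksen, Jun 18→Eriksen, Jun 19→Watson.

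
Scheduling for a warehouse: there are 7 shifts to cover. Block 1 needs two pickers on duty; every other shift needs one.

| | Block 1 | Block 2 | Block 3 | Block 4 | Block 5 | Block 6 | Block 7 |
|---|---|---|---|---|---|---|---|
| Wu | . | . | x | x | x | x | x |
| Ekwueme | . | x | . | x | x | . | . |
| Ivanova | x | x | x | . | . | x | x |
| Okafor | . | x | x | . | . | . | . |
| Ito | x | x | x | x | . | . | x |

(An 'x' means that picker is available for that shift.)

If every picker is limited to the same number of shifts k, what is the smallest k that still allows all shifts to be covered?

2

With 5 pickers and 8 worker-slots to fill, someone must work at least ⌈8/5⌉ = 2 shifts, so k ≥ 2.
k = 2 works: Block 1→Ivanova+Ito, Block 2→Ekwueme, Block 3→Okafor, Block 4→Ekwueme, Block 5→Wu, Block 6→Wu, Block 7→Ivanova.
Loads: Wu 2, Ekwueme 2, Ivanova 2, Okafor 1, Ito 1 — all ≤ 2.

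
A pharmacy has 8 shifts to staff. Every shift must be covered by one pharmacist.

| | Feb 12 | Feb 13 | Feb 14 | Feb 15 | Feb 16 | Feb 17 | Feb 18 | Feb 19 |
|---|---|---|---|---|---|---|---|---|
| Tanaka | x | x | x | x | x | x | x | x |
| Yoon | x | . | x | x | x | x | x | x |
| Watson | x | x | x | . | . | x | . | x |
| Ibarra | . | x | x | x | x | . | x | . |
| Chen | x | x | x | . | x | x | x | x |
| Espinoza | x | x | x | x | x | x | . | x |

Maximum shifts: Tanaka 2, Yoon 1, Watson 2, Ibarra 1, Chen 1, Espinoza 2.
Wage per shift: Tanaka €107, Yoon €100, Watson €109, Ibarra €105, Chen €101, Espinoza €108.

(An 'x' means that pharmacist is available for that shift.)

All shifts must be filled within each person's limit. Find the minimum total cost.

Picking the cheapest available pharmacist for each shift independently would cost €801, but that ignores the shift limits.
An optimal schedule: Feb 12→Tanaka, Feb 13→Ibarra, Feb 14→Watson, Feb 15→Yoon, Feb 16→Tanaka, Feb 17→Espinoza, Feb 18→Chen, Feb 19→Espinoza.
Total: 107 + 105 + 109 + 100 + 107 + 108 + 101 + 108 = €845.

€845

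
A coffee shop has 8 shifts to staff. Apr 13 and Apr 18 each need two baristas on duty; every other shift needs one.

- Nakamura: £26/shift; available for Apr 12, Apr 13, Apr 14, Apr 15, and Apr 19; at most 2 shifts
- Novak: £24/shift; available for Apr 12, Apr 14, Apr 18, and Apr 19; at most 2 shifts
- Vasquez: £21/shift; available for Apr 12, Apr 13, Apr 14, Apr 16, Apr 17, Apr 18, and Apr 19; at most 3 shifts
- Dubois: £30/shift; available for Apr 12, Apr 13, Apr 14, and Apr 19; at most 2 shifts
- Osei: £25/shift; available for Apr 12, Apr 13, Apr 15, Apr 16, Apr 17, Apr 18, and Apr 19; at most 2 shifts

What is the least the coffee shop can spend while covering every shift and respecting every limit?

£243

Picking the cheapest available barista for each shift independently would cost £221, but that ignores the shift limits.
An optimal schedule: Apr 12→Osei, Apr 13→Nakamura+Dubois, Apr 14→Novak, Apr 15→Osei, Apr 16→Vasquez, Apr 17→Vasquez, Apr 18→Vasquez+Novak, Apr 19→Nakamura.
Total: 25 + 26 + 30 + 24 + 25 + 21 + 21 + 21 + 24 + 26 = £243.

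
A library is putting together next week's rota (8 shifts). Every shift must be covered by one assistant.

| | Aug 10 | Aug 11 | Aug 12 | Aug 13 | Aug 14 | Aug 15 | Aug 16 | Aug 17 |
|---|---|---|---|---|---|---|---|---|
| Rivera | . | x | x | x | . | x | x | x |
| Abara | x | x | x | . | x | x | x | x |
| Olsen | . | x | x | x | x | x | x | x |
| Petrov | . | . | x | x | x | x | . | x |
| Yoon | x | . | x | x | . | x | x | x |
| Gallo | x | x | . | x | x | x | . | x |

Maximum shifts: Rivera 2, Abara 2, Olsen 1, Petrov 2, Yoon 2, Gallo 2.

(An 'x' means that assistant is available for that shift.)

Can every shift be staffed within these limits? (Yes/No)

One valid schedule: Aug 10→Abara, Aug 11→Rivera, Aug 12→Olsen, Aug 13→Petrov, Aug 14→Abara, Aug 15→Petrov, Aug 16→Rivera, Aug 17→Yoon.
Loads: Rivera 2/2, Abara 2/2, Olsen 1/1, Petrov 2/2, Yoon 1/2, Gallo 0/2 — all within limits.

Yes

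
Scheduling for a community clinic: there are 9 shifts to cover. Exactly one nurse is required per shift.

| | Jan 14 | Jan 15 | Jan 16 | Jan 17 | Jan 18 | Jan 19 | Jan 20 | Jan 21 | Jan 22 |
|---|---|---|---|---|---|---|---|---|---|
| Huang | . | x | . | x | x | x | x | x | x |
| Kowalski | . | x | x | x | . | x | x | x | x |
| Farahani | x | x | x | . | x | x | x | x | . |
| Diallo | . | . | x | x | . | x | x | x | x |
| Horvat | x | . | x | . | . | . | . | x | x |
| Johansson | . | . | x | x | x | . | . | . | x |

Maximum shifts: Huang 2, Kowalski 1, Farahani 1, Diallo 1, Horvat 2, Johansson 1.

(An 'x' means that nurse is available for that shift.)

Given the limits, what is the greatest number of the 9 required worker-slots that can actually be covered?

8

Total capacity across all nurses is 2+1+1+1+2+1 = 8, and 9 slots are needed, so at most 8 can be filled.
An assignment achieving 8: Jan 14→Farahani, Jan 15→Huang, Jan 16→Horvat, Jan 17→Kowalski, Jan 18→Huang, Jan 19→Diallo, Jan 21→Horvat, Jan 22→Johansson.
Loads: Huang 2/2, Kowalski 1/1, Farahani 1/1, Diallo 1/1, Horvat 2/2, Johansson 1/1.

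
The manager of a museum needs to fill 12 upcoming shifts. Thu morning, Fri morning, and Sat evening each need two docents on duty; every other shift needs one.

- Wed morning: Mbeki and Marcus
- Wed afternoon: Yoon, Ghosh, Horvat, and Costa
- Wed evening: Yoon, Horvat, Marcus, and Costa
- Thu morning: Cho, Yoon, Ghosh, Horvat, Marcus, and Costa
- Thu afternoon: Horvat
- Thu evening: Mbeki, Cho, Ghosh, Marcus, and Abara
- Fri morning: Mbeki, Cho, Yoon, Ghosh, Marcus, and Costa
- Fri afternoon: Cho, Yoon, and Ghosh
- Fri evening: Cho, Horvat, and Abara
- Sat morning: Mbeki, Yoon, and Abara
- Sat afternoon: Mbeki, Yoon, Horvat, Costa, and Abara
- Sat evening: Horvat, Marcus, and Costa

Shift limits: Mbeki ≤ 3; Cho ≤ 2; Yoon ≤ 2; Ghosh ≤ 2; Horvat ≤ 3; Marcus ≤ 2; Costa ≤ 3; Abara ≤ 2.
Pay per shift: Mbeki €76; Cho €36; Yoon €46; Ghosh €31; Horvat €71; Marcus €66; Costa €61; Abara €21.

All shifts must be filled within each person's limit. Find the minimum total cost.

Thu afternoon can only be covered by Horvat, so that assignment is forced.
Picking the cheapest available docent for each shift independently would cost €590, but that ignores the shift limits.
An optimal schedule: Wed morning→Marcus, Wed afternoon→Ghosh, Wed evening→Yoon, Thu morning→Costa+Horvat, Thu afternoon→Horvat, Thu evening→Cho, Fri morning→Cho+Costa, Fri afternoon→Ghosh, Fri evening→Abara, Sat morning→Abara, Sat afternoon→Yoon, Sat evening→Costa+Marcus.
Total: 66 + 31 + 46 + 61 + 71 + 71 + 36 + 36 + 61 + 31 + 21 + 21 + 46 + 61 + 66 = €725.

€725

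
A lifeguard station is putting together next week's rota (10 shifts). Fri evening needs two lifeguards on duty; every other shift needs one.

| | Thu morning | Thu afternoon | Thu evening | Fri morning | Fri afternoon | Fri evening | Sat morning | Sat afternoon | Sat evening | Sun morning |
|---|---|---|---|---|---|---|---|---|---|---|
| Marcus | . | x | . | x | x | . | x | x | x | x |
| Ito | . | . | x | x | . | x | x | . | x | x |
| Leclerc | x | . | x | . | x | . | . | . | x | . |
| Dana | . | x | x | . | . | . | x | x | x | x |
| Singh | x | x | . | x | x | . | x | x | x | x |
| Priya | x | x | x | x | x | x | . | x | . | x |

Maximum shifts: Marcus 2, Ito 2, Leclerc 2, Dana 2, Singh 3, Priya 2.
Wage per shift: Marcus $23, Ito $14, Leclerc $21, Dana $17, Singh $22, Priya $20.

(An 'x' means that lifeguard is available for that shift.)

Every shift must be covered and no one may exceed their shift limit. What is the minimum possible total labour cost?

$210

Fri evening can only be covered by Ito and Priya, so that assignment is forced.
Picking the cheapest available lifeguard for each shift independently would cost $178, but that ignores the shift limits.
An optimal schedule: Thu morning→Priya, Thu afternoon→Dana, Thu evening→Ito, Fri morning→Singh, Fri afternoon→Leclerc, Fri evening→Ito+Priya, Sat morning→Dana, Sat afternoon→Singh, Sat evening→Leclerc, Sun morning→Singh.
Total: 20 + 17 + 14 + 22 + 21 + 14 + 20 + 17 + 22 + 21 + 22 = $210.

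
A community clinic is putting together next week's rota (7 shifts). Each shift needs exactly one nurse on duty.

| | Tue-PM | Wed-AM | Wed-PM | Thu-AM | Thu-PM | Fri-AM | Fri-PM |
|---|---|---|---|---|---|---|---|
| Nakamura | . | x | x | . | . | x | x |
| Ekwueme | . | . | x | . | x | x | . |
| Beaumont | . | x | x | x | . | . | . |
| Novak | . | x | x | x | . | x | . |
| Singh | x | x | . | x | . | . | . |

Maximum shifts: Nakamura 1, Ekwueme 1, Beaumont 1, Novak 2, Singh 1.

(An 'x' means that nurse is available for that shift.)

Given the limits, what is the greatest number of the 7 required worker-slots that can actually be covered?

6

Total capacity across all nurses is 1+1+1+2+1 = 6, and 7 slots are needed, so at most 6 can be filled.
An assignment achieving 6: Tue-PM→Singh, Wed-AM→Novak, Thu-AM→Beaumont, Thu-PM→Ekwueme, Fri-AM→Novak, Fri-PM→Nakamura.
Loads: Nakamura 1/1, Ekwueme 1/1, Beaumont 1/1, Novak 2/2, Singh 1/1.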